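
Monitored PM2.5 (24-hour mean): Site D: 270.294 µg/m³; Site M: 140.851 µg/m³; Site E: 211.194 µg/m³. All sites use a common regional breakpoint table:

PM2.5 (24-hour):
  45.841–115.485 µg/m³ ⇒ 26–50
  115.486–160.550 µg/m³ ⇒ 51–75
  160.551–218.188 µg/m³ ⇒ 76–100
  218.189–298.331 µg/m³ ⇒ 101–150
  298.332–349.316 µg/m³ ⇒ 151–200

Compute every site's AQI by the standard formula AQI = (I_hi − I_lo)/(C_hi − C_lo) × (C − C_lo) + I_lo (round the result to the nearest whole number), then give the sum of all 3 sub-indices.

Site D 270.294: bracket 218.189–298.331 → index 101–150; slope 49/80.142, offset 52.105.
AQI = 101 + 49/80.142·52.105 ≈ 132.86 ⇒ 133.
Site M 140.851: bracket 115.486–160.550 → index 51–75; slope 24/45.064, offset 25.365.
AQI = 51 + 24/45.064·25.365 ≈ 64.51 ⇒ 65.
Site E: 211.194 lies in 160.551–218.188, so I_lo=76, I_hi=100, C_lo=160.551, C_hi=218.188.
(100−76)/(218.188−160.551) × (211.194−160.551) + 76 = 24/57.637 × 50.643 + 76 ≈ 97.09 → 97.
AQIs: Site D=133, Site M=65, Site E=97. Sum = 133 + 65 + 97 = 295.

295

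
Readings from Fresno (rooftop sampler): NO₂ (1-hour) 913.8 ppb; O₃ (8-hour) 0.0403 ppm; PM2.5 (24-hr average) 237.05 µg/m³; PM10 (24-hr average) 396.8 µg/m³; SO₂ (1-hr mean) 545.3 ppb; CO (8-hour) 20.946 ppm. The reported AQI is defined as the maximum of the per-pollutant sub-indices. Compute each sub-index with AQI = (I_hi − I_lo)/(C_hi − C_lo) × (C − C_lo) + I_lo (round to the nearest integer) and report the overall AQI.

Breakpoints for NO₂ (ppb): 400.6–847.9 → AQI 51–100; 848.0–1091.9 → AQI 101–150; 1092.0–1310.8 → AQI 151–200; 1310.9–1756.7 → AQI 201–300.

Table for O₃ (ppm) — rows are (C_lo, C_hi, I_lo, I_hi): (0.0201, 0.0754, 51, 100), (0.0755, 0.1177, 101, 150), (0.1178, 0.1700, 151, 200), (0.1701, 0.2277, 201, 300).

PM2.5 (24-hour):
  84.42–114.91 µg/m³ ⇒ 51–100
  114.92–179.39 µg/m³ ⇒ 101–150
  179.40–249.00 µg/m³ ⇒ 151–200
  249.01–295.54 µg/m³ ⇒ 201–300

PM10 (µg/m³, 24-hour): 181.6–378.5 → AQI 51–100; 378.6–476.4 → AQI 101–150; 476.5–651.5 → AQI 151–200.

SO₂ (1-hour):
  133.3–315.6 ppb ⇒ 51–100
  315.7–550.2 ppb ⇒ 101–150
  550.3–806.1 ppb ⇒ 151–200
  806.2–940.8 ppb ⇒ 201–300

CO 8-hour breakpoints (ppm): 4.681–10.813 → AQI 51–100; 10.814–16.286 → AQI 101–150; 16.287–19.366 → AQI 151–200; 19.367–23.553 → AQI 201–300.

NO₂ 913.8: bracket 848.0–1091.9 → index 101–150; slope 49/243.9, offset 65.8.
AQI = 101 + 49/243.9·65.8 ≈ 114.22 ⇒ 114.
O₃: 0.0403 ∈ [0.0201, 0.0754] ↔ index [51, 100].
51 + (0.0403−0.0201)·(100−51)/(0.0754−0.0201) = 51 + 0.0202·49/0.0553 ≈ 68.90, so AQI = 69.
PM2.5: 237.05 ∈ [179.40, 249.00] ↔ index [151, 200].
151 + (237.05−179.40)·(200−151)/(249.00−179.40) = 151 + 57.65·49/69.60 ≈ 191.59, so AQI = 192.
PM10: 396.8 lies in 378.6–476.4, so I_lo=101, I_hi=150, C_lo=378.6, C_hi=476.4.
(150−101)/(476.4−378.6) × (396.8−378.6) + 101 = 49/97.8 × 18.2 + 101 ≈ 110.12 → 110.
SO₂: 545.3 ∈ [315.7, 550.2] ↔ index [101, 150].
101 + (545.3−315.7)·(150−101)/(550.2−315.7) = 101 + 229.6·49/234.5 ≈ 148.98, so AQI = 149.
CO: row 19.367–23.553 (AQI 201–300). (300−201)·(20.946−19.367)/(23.553−19.367) + 201 = 99·1.579/4.186 + 201 ≈ 238.34 → 238.
Sub-indices: NO₂→114, O₃→69, PM2.5→192, PM10→110, SO₂→149, CO→238. Overall AQI = max = 238; dominant pollutant is CO.

238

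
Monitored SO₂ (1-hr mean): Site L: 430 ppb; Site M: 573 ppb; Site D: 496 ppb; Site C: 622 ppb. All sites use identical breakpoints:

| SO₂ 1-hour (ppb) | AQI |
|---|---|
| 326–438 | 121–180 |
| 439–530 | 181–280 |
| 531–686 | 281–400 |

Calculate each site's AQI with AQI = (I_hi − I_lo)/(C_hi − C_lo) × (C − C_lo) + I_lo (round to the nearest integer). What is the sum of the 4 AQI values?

1083

Site L: 430 ∈ [326, 438] ↔ index [121, 180].
121 + (430−326)·(180−121)/(438−326) = 121 + 104·59/112 ≈ 175.79, so AQI = 176.
Site M: row 531–686 (AQI 281–400). (400−281)·(573−531)/(686−531) + 281 = 119·42/155 + 281 ≈ 313.25 → 313.
Site D: 496 lies in 439–530, so I_lo=181, I_hi=280, C_lo=439, C_hi=530.
(280−181)/(530−439) × (496−439) + 181 = 99/91 × 57 + 181 ≈ 243.01 → 243.
Site C: 622 lies in 531–686, so I_lo=281, I_hi=400, C_lo=531, C_hi=686.
(400−281)/(686−531) × (622−531) + 281 = 119/155 × 91 + 281 ≈ 350.86 → 351.
AQIs: Site L=176, Site M=313, Site D=243, Site C=351. Sum = 176 + 313 + 243 + 351 = 1083.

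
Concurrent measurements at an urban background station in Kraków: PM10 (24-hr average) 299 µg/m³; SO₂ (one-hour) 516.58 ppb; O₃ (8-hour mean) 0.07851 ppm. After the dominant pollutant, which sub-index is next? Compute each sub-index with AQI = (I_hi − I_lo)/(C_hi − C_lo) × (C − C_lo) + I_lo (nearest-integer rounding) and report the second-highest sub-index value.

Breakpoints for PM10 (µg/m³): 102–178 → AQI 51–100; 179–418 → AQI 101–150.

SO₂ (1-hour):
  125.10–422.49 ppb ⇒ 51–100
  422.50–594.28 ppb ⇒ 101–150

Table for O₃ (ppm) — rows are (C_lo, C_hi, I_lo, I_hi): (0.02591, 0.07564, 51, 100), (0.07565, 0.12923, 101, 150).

126

PM10 299: bracket 179–418 → index 101–150; slope 49/239, offset 120.
AQI = 101 + 49/239·120 ≈ 125.60 ⇒ 126.
SO₂: 516.58 lies in 422.50–594.28, so I_lo=101, I_hi=150, C_lo=422.50, C_hi=594.28.
(150−101)/(594.28−422.50) × (516.58−422.50) + 101 = 49/171.78 × 94.08 + 101 ≈ 127.84 → 128.
O₃: row 0.07565–0.12923 (AQI 101–150). (150−101)·(0.07851−0.07565)/(0.12923−0.07565) + 101 = 49·0.00286/0.05358 + 101 ≈ 103.62 → 104.
Sub-indices: PM10→126, SO₂→128, O₃→104. Ranked high→low: 128, 126, 104. Second-highest sub-index = 126.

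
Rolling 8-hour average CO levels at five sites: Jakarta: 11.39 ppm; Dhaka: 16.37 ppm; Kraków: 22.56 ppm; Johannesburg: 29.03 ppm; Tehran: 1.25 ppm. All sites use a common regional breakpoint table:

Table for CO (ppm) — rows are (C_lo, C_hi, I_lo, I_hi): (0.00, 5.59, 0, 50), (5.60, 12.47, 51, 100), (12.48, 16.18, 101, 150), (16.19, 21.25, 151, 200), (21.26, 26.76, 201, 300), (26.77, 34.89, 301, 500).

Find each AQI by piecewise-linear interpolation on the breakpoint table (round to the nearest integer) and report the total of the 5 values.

836

Jakarta: 11.39 ∈ [5.60, 12.47] ↔ index [51, 100].
51 + (11.39−5.60)·(100−51)/(12.47−5.60) = 51 + 5.79·49/6.87 ≈ 92.30, so AQI = 92.
Dhaka: 16.37 lies in 16.19–21.25, so I_lo=151, I_hi=200, C_lo=16.19, C_hi=21.25.
(200−151)/(21.25−16.19) × (16.37−16.19) + 151 = 49/5.06 × 0.18 + 151 ≈ 152.74 → 153.
Kraków: 22.56 lies in 21.26–26.76, so I_lo=201, I_hi=300, C_lo=21.26, C_hi=26.76.
(300−201)/(26.76−21.26) × (22.56−21.26) + 201 = 99/5.50 × 1.30 + 201 ≈ 224.40 → 224.
Johannesburg: 29.03 lies in 26.77–34.89, so I_lo=301, I_hi=500, C_lo=26.77, C_hi=34.89.
(500−301)/(34.89−26.77) × (29.03−26.77) + 301 = 199/8.12 × 2.26 + 301 ≈ 356.39 → 356.
Tehran: 1.25 lies in 0.00–5.59, so I_lo=0, I_hi=50, C_lo=0.00, C_hi=5.59.
(50−0)/(5.59−0.00) × (1.25−0.00) + 0 = 50/5.59 × 1.25 + 0 ≈ 11.18 → 11.
AQIs: Jakarta=92, Dhaka=153, Kraków=224, Johannesburg=356, Tehran=11. Sum = 92 + 153 + 224 + 356 + 11 = 836.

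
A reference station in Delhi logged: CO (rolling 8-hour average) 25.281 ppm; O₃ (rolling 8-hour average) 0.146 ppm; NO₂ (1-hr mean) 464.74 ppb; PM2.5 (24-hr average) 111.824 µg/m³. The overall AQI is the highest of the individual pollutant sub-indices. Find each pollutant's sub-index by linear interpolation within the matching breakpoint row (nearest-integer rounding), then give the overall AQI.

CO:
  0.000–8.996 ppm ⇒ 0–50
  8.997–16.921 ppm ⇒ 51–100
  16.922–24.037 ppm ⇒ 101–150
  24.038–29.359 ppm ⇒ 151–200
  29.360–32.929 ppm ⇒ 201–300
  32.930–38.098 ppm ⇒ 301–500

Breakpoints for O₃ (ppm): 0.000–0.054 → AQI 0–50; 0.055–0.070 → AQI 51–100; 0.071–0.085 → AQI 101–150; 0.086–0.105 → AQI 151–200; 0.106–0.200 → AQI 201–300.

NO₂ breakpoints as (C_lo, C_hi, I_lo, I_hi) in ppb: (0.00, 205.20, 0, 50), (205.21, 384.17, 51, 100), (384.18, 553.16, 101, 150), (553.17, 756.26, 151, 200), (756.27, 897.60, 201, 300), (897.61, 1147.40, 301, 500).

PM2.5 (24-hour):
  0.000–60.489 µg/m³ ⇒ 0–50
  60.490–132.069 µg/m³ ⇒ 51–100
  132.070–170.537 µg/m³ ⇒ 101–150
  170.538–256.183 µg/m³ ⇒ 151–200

243

CO 25.281: bracket 24.038–29.359 → index 151–200; slope 49/5.321, offset 1.243.
AQI = 151 + 49/5.321·1.243 ≈ 162.45 ⇒ 162.
O₃: row 0.106–0.200 (AQI 201–300). (300−201)·(0.146−0.106)/(0.200−0.106) + 201 = 99·0.040/0.094 + 201 ≈ 243.13 → 243.
NO₂: 464.74 lies in 384.18–553.16, so I_lo=101, I_hi=150, C_lo=384.18, C_hi=553.16.
(150−101)/(553.16−384.18) × (464.74−384.18) + 101 = 49/168.98 × 80.56 + 101 ≈ 124.36 → 124.
PM2.5 111.824: bracket 60.490–132.069 → index 51–100; slope 49/71.579, offset 51.334.
AQI = 51 + 49/71.579·51.334 ≈ 86.14 ⇒ 86.
Sub-indices: CO→162, O₃→243, NO₂→124, PM2.5→86. Overall AQI = max = 243; dominant pollutant is O₃.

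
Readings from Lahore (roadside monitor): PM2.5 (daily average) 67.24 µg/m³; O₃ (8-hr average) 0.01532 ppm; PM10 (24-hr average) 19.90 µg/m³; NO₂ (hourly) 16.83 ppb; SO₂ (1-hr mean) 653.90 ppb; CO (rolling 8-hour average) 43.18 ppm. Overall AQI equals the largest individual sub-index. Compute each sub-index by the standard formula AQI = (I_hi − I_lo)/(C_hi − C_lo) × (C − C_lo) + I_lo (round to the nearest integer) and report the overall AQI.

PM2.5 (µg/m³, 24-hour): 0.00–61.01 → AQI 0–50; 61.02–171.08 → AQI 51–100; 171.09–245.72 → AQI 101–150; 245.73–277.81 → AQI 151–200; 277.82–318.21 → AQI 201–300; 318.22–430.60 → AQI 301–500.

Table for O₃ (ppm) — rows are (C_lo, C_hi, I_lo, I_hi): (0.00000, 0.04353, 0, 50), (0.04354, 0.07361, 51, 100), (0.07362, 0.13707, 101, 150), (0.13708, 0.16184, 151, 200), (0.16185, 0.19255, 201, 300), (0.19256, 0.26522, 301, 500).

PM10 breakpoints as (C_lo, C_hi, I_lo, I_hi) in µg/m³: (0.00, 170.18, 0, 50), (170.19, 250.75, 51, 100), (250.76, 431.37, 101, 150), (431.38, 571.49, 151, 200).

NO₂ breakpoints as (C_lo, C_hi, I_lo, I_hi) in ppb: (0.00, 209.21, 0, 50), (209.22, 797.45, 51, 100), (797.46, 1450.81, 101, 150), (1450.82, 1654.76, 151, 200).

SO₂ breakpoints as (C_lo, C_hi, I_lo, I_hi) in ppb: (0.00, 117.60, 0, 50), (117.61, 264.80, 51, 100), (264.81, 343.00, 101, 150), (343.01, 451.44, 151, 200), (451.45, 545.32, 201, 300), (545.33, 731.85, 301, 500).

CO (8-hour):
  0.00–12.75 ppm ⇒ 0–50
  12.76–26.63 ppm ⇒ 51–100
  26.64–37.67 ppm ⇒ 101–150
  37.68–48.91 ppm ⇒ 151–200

417

PM2.5: row 61.02–171.08 (AQI 51–100). (100−51)·(67.24−61.02)/(171.08−61.02) + 51 = 49·6.22/110.06 + 51 ≈ 53.77 → 54.
O₃: 0.01532 lies in 0.00000–0.04353, so I_lo=0, I_hi=50, C_lo=0.00000, C_hi=0.04353.
(50−0)/(0.04353−0.00000) × (0.01532−0.00000) + 0 = 50/0.04353 × 0.01532 + 0 ≈ 17.60 → 18.
PM10: row 0.00–170.18 (AQI 0–50). (50−0)·(19.90−0.00)/(170.18−0.00) + 0 = 50·19.90/170.18 + 0 ≈ 5.85 → 6.
NO₂ 16.83: bracket 0.00–209.21 → index 0–50; slope 50/209.21, offset 16.83.
AQI = 0 + 50/209.21·16.83 ≈ 4.02 ⇒ 4.
SO₂ 653.90: bracket 545.33–731.85 → index 301–500; slope 199/186.52, offset 108.57.
AQI = 301 + 199/186.52·108.57 ≈ 416.83 ⇒ 417.
CO: 43.18 ∈ [37.68, 48.91] ↔ index [151, 200].
151 + (43.18−37.68)·(200−151)/(48.91−37.68) = 151 + 5.50·49/11.23 ≈ 175.00, so AQI = 175.
Sub-indices: PM2.5→54, O₃→18, PM10→6, NO₂→4, SO₂→417, CO→175. Overall AQI = max = 417; dominant pollutant is SO₂.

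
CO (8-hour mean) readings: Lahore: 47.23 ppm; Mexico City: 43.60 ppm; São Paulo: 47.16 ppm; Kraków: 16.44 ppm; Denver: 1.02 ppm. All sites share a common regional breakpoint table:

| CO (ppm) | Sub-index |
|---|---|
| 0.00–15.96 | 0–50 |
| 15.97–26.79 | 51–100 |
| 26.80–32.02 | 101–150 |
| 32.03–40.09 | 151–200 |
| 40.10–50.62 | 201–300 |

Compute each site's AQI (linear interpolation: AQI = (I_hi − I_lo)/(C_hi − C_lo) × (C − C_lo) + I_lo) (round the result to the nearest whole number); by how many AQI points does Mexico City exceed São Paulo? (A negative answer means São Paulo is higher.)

Lahore: row 40.10–50.62 (AQI 201–300). (300−201)·(47.23−40.10)/(50.62−40.10) + 201 = 99·7.13/10.52 + 201 ≈ 268.10 → 268.
Mexico City: 43.60 lies in 40.10–50.62, so I_lo=201, I_hi=300, C_lo=40.10, C_hi=50.62.
(300−201)/(50.62−40.10) × (43.60−40.10) + 201 = 99/10.52 × 3.50 + 201 ≈ 233.94 → 234.
São Paulo: 47.16 lies in 40.10–50.62, so I_lo=201, I_hi=300, C_lo=40.10, C_hi=50.62.
(300−201)/(50.62−40.10) × (47.16−40.10) + 201 = 99/10.52 × 7.06 + 201 ≈ 267.44 → 267.
Kraków: 16.44 ∈ [15.97, 26.79] ↔ index [51, 100].
51 + (16.44−15.97)·(100−51)/(26.79−15.97) = 51 + 0.47·49/10.82 ≈ 53.13, so AQI = 53.
Denver: 1.02 lies in 0.00–15.96, so I_lo=0, I_hi=50, C_lo=0.00, C_hi=15.96.
(50−0)/(15.96−0.00) × (1.02−0.00) + 0 = 50/15.96 × 1.02 + 0 ≈ 3.20 → 3.
AQIs: Lahore=268, Mexico City=234, São Paulo=267, Kraków=53, Denver=3. Mexico City (234) − São Paulo (267) = -33.

-33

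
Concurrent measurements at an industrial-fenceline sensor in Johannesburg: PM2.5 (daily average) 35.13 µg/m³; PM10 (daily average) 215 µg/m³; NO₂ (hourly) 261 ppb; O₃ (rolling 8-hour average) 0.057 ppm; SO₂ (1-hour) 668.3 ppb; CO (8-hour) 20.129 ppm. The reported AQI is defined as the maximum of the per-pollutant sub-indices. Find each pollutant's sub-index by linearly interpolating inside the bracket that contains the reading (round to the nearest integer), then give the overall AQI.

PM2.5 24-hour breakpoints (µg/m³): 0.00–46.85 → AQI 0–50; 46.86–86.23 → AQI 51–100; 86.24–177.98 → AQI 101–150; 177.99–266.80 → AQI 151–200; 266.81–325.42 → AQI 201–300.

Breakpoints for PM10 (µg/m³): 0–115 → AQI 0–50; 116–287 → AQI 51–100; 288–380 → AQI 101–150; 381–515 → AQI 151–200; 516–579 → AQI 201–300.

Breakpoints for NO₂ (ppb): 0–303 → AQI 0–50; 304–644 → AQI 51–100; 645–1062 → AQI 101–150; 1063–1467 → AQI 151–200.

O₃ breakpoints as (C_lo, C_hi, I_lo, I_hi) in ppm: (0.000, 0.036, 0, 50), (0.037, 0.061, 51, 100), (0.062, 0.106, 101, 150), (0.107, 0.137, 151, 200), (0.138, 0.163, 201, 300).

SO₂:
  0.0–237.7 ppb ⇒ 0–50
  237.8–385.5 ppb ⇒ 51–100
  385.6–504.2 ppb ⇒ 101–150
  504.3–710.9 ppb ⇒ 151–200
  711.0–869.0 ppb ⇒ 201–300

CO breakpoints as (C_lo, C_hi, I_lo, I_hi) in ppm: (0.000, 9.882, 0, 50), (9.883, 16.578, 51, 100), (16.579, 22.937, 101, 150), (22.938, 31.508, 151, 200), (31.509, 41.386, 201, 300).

190

PM2.5: 35.13 lies in 0.00–46.85, so I_lo=0, I_hi=50, C_lo=0.00, C_hi=46.85.
(50−0)/(46.85−0.00) × (35.13−0.00) + 0 = 50/46.85 × 35.13 + 0 ≈ 37.49 → 37.
PM10: row 116–287 (AQI 51–100). (100−51)·(215−116)/(287−116) + 51 = 49·99/171 + 51 ≈ 79.37 → 79.
NO₂: 261 lies in 0–303, so I_lo=0, I_hi=50, C_lo=0, C_hi=303.
(50−0)/(303−0) × (261−0) + 0 = 50/303 × 261 + 0 ≈ 43.07 → 43.
O₃: 0.057 ∈ [0.037, 0.061] ↔ index [51, 100].
51 + (0.057−0.037)·(100−51)/(0.061−0.037) = 51 + 0.020·49/0.024 ≈ 91.83, so AQI = 92.
SO₂: 668.3 ∈ [504.3, 710.9] ↔ index [151, 200].
151 + (668.3−504.3)·(200−151)/(710.9−504.3) = 151 + 164.0·49/206.6 ≈ 189.90, so AQI = 190.
CO: 20.129 lies in 16.579–22.937, so I_lo=101, I_hi=150, C_lo=16.579, C_hi=22.937.
(150−101)/(22.937−16.579) × (20.129−16.579) + 101 = 49/6.358 × 3.550 + 101 ≈ 128.36 → 128.
Sub-indices: PM2.5→37, PM10→79, NO₂→43, O₃→92, SO₂→190, CO→128. Overall AQI = max = 190; dominant pollutant is SO₂.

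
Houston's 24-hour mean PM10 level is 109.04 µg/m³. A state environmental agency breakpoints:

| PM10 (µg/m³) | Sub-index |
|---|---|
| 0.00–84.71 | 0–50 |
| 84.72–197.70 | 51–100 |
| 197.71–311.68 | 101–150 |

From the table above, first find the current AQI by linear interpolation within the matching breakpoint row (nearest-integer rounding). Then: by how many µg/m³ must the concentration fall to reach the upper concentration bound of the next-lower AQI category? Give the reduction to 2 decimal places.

PM10: row 84.72–197.70 (AQI 51–100). (100−51)·(109.04−84.72)/(197.70−84.72) + 51 = 49·24.32/112.98 + 51 ≈ 61.55 → 62.
Current AQI 62 is in the Moderate range (51–100). The next-lower category tops out at AQI 50, whose upper concentration bound is 84.71 µg/m³.
Reduction needed = 109.04 − 84.71 = 24.33 µg/m³.

24.33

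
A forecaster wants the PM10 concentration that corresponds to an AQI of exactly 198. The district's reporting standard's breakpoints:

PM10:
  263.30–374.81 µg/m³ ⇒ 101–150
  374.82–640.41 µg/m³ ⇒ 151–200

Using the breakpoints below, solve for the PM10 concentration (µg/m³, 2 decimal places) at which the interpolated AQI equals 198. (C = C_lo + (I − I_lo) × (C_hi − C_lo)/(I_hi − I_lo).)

629.57

AQI 198 lies in the 151–200 band, which corresponds to 374.82–640.41 µg/m³.
C = 374.82 + (198−151)×(640.41−374.82)/(200−151) = 374.82 + 47×265.59/49 ≈ 629.5696 µg/m³ → 629.57 µg/m³ to 2 dp.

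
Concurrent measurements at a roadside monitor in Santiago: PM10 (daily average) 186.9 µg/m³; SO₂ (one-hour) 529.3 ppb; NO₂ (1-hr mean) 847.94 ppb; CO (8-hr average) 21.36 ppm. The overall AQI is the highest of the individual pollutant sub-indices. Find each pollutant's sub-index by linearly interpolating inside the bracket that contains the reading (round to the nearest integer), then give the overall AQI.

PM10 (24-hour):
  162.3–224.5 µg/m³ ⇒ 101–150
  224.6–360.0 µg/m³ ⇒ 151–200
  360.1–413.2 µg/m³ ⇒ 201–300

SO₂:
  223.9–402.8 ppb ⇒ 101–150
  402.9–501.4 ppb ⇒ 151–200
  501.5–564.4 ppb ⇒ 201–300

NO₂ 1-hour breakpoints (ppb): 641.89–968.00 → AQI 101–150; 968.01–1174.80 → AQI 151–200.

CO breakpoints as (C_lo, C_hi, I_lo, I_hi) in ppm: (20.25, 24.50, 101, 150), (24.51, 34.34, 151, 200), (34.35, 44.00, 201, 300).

PM10: 186.9 lies in 162.3–224.5, so I_lo=101, I_hi=150, C_lo=162.3, C_hi=224.5.
(150−101)/(224.5−162.3) × (186.9−162.3) + 101 = 49/62.2 × 24.6 + 101 ≈ 120.38 → 120.
SO₂: 529.3 lies in 501.5–564.4, so I_lo=201, I_hi=300, C_lo=501.5, C_hi=564.4.
(300−201)/(564.4−501.5) × (529.3−501.5) + 201 = 99/62.9 × 27.8 + 201 ≈ 244.76 → 245.
NO₂: 847.94 ∈ [641.89, 968.00] ↔ index [101, 150].
101 + (847.94−641.89)·(150−101)/(968.00−641.89) = 101 + 206.05·49/326.11 ≈ 131.96, so AQI = 132.
CO: 21.36 ∈ [20.25, 24.50] ↔ index [101, 150].
101 + (21.36−20.25)·(150−101)/(24.50−20.25) = 101 + 1.11·49/4.25 ≈ 113.80, so AQI = 114.
Sub-indices: PM10→120, SO₂→245, NO₂→132, CO→114. Overall AQI = max = 245; dominant pollutant is SO₂.
AQI 245: Very Unhealthy.

245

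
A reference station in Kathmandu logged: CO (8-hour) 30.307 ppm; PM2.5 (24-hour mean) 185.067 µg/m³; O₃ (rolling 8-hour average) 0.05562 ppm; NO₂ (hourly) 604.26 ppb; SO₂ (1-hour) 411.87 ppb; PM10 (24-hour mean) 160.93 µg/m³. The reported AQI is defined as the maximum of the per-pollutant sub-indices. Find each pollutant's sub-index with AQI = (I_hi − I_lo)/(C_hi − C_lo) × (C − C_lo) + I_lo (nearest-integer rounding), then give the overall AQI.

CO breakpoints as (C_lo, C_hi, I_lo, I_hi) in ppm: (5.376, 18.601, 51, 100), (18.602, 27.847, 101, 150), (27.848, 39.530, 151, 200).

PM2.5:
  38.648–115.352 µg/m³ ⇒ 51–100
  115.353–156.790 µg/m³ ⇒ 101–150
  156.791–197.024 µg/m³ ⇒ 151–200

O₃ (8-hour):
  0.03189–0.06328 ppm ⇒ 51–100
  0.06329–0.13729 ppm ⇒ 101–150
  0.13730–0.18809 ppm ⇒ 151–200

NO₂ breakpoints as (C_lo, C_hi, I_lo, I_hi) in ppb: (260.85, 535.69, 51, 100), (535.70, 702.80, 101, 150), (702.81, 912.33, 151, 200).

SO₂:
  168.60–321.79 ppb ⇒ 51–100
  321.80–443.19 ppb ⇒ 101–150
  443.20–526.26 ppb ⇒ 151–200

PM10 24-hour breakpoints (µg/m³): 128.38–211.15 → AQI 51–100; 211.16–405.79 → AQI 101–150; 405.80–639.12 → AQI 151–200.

185

CO: row 27.848–39.530 (AQI 151–200). (200−151)·(30.307−27.848)/(39.530−27.848) + 151 = 49·2.459/11.682 + 151 ≈ 161.31 → 161.
PM2.5 185.067: bracket 156.791–197.024 → index 151–200; slope 49/40.233, offset 28.276.
AQI = 151 + 49/40.233·28.276 ≈ 185.44 ⇒ 185.
O₃: 0.05562 lies in 0.03189–0.06328, so I_lo=51, I_hi=100, C_lo=0.03189, C_hi=0.06328.
(100−51)/(0.06328−0.03189) × (0.05562−0.03189) + 51 = 49/0.03139 × 0.02373 + 51 ≈ 88.04 → 88.
NO₂ 604.26: bracket 535.70–702.80 → index 101–150; slope 49/167.10, offset 68.56.
AQI = 101 + 49/167.10·68.56 ≈ 121.10 ⇒ 121.
SO₂: 411.87 ∈ [321.80, 443.19] ↔ index [101, 150].
101 + (411.87−321.80)·(150−101)/(443.19−321.80) = 101 + 90.07·49/121.39 ≈ 137.36, so AQI = 137.
PM10: row 128.38–211.15 (AQI 51–100). (100−51)·(160.93−128.38)/(211.15−128.38) + 51 = 49·32.55/82.77 + 51 ≈ 70.27 → 70.
Sub-indices: CO→161, PM2.5→185, O₃→88, NO₂→121, SO₂→137, PM10→70. Overall AQI = max = 185; dominant pollutant is PM2.5.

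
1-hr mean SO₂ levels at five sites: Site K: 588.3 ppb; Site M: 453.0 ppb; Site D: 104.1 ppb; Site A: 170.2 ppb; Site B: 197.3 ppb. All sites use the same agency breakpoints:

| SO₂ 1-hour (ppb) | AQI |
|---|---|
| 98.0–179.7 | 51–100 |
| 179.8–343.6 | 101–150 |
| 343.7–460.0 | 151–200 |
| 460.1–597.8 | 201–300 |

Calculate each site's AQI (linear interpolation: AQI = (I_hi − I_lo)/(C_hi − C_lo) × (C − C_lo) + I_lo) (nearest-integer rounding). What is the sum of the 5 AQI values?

Site K 588.3: bracket 460.1–597.8 → index 201–300; slope 99/137.7, offset 128.2.
AQI = 201 + 99/137.7·128.2 ≈ 293.17 ⇒ 293.
Site M: row 343.7–460.0 (AQI 151–200). (200−151)·(453.0−343.7)/(460.0−343.7) + 151 = 49·109.3/116.3 + 151 ≈ 197.05 → 197.
Site D 104.1: bracket 98.0–179.7 → index 51–100; slope 49/81.7, offset 6.1.
AQI = 51 + 49/81.7·6.1 ≈ 54.66 ⇒ 55.
Site A: row 98.0–179.7 (AQI 51–100). (100−51)·(170.2−98.0)/(179.7−98.0) + 51 = 49·72.2/81.7 + 51 ≈ 94.30 → 94.
Site B 197.3: bracket 179.8–343.6 → index 101–150; slope 49/163.8, offset 17.5.
AQI = 101 + 49/163.8·17.5 ≈ 106.24 ⇒ 106.
AQIs: Site K=293, Site M=197, Site D=55, Site A=94, Site B=106. Sum = 293 + 197 + 55 + 94 + 106 = 745.

745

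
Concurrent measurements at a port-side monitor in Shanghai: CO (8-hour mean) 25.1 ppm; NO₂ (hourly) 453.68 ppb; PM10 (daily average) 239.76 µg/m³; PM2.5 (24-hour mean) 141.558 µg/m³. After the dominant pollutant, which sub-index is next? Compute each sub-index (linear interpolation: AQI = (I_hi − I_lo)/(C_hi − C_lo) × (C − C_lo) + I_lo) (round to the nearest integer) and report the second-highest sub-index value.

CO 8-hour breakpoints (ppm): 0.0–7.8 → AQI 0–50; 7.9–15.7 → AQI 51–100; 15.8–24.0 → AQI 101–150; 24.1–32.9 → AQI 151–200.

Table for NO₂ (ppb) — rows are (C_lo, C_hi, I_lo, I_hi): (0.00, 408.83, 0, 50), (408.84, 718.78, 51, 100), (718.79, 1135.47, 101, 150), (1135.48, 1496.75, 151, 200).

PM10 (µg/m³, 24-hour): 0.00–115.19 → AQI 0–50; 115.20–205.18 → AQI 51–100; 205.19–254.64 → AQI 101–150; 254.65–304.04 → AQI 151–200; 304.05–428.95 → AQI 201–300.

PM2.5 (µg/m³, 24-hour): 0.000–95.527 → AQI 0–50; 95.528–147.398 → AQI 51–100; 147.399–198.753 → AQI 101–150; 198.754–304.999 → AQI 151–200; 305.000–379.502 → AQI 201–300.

CO: row 24.1–32.9 (AQI 151–200). (200−151)·(25.1−24.1)/(32.9−24.1) + 151 = 49·1.0/8.8 + 151 ≈ 156.57 → 157.
NO₂: 453.68 lies in 408.84–718.78, so I_lo=51, I_hi=100, C_lo=408.84, C_hi=718.78.
(100−51)/(718.78−408.84) × (453.68−408.84) + 51 = 49/309.94 × 44.84 + 51 ≈ 58.09 → 58.
PM10 239.76: bracket 205.19–254.64 → index 101–150; slope 49/49.45, offset 34.57.
AQI = 101 + 49/49.45·34.57 ≈ 135.26 ⇒ 135.
PM2.5: row 95.528–147.398 (AQI 51–100). (100−51)·(141.558−95.528)/(147.398−95.528) + 51 = 49·46.030/51.870 + 51 ≈ 94.48 → 94.
Sub-indices: CO→157, NO₂→58, PM10→135, PM2.5→94. Ranked high→low: 157, 135, 94, 58. Second-highest sub-index = 135.

135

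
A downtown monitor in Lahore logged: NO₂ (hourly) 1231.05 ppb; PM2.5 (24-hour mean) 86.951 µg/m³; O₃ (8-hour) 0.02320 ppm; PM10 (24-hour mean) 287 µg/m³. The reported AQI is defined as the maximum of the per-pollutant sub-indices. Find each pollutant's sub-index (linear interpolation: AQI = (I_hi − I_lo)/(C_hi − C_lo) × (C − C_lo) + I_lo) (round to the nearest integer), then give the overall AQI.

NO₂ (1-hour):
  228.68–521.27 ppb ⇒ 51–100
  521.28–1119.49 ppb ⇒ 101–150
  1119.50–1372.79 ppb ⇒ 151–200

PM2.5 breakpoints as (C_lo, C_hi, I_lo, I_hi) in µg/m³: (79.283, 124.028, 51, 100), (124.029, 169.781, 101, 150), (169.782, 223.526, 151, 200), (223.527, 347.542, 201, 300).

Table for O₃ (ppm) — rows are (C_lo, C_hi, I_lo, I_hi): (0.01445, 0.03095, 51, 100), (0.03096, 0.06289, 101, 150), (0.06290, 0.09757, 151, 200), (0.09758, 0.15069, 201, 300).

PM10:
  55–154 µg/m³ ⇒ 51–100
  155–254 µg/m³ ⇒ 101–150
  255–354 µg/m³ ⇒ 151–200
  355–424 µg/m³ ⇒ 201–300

173

NO₂ 1231.05: bracket 1119.50–1372.79 → index 151–200; slope 49/253.29, offset 111.55.
AQI = 151 + 49/253.29·111.55 ≈ 172.58 ⇒ 173.
PM2.5 86.951: bracket 79.283–124.028 → index 51–100; slope 49/44.745, offset 7.668.
AQI = 51 + 49/44.745·7.668 ≈ 59.40 ⇒ 59.
O₃: row 0.01445–0.03095 (AQI 51–100). (100−51)·(0.02320−0.01445)/(0.03095−0.01445) + 51 = 49·0.00875/0.01650 + 51 ≈ 76.98 → 77.
PM10: 287 ∈ [255, 354] ↔ index [151, 200].
151 + (287−255)·(200−151)/(354−255) = 151 + 32·49/99 ≈ 166.84, so AQI = 167.
Sub-indices: NO₂→173, PM2.5→59, O₃→77, PM10→167. Overall AQI = max = 173; dominant pollutant is NO₂.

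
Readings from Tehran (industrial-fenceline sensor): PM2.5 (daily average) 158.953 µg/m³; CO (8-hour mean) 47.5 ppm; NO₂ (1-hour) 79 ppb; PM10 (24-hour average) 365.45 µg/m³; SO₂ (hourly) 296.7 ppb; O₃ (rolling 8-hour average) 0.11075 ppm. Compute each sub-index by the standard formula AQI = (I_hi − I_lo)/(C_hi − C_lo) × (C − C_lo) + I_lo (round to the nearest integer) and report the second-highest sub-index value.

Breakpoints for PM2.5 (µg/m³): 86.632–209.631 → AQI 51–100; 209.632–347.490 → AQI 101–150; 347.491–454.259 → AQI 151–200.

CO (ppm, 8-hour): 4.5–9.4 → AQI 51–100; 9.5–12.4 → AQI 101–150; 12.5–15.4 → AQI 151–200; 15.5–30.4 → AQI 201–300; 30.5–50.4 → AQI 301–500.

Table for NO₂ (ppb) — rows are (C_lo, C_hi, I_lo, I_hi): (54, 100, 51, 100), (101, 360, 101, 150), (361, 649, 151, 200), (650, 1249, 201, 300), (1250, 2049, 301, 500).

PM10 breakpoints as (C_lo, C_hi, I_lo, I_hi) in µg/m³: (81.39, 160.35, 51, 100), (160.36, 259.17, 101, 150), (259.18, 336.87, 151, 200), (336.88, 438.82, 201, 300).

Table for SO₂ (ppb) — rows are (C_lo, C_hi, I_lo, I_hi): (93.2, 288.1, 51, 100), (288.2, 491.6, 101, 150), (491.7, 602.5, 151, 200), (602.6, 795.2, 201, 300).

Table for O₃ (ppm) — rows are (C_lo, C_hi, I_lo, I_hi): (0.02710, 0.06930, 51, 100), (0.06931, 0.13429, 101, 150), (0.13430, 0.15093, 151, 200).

229

PM2.5: 158.953 ∈ [86.632, 209.631] ↔ index [51, 100].
51 + (158.953−86.632)·(100−51)/(209.631−86.632) = 51 + 72.321·49/122.999 ≈ 79.81, so AQI = 80.
CO: 47.5 lies in 30.5–50.4, so I_lo=301, I_hi=500, C_lo=30.5, C_hi=50.4.
(500−301)/(50.4−30.5) × (47.5−30.5) + 301 = 199/19.9 × 17.0 + 301 ≈ 471.00 → 471.
NO₂: 79 lies in 54–100, so I_lo=51, I_hi=100, C_lo=54, C_hi=100.
(100−51)/(100−54) × (79−54) + 51 = 49/46 × 25 + 51 ≈ 77.63 → 78.
PM10: row 336.88–438.82 (AQI 201–300). (300−201)·(365.45−336.88)/(438.82−336.88) + 201 = 99·28.57/101.94 + 201 ≈ 228.75 → 229.
SO₂: 296.7 ∈ [288.2, 491.6] ↔ index [101, 150].
101 + (296.7−288.2)·(150−101)/(491.6−288.2) = 101 + 8.5·49/203.4 ≈ 103.05, so AQI = 103.
O₃: 0.11075 lies in 0.06931–0.13429, so I_lo=101, I_hi=150, C_lo=0.06931, C_hi=0.13429.
(150−101)/(0.13429−0.06931) × (0.11075−0.06931) + 101 = 49/0.06498 × 0.04144 + 101 ≈ 132.25 → 132.
Sub-indices: PM2.5→80, CO→471, NO₂→78, PM10→229, SO₂→103, O₃→132. Ranked high→low: 471, 229, 132, 103, 80, 78. Second-highest sub-index = 229.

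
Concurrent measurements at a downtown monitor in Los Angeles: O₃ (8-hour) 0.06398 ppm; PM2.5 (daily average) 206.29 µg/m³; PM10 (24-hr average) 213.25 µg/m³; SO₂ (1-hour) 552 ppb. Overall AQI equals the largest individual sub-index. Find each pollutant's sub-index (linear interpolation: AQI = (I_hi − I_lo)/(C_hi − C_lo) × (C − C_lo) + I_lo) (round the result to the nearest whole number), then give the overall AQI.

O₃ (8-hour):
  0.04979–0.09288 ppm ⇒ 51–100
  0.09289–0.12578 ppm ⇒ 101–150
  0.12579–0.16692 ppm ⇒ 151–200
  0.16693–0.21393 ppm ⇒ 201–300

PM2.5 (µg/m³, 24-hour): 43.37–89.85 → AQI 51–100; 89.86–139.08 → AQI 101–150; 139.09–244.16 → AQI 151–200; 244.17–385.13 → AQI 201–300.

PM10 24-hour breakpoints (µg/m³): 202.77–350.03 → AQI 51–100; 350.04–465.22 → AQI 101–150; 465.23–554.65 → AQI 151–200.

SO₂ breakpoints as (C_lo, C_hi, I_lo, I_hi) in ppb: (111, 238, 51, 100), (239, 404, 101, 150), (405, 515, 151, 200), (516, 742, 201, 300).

217

O₃: 0.06398 lies in 0.04979–0.09288, so I_lo=51, I_hi=100, C_lo=0.04979, C_hi=0.09288.
(100−51)/(0.09288−0.04979) × (0.06398−0.04979) + 51 = 49/0.04309 × 0.01419 + 51 ≈ 67.14 → 67.
PM2.5 206.29: bracket 139.09–244.16 → index 151–200; slope 49/105.07, offset 67.20.
AQI = 151 + 49/105.07·67.20 ≈ 182.34 ⇒ 182.
PM10: 213.25 lies in 202.77–350.03, so I_lo=51, I_hi=100, C_lo=202.77, C_hi=350.03.
(100−51)/(350.03−202.77) × (213.25−202.77) + 51 = 49/147.26 × 10.48 + 51 ≈ 54.49 → 54.
SO₂: 552 ∈ [516, 742] ↔ index [201, 300].
201 + (552−516)·(300−201)/(742−516) = 201 + 36·99/226 ≈ 216.77, so AQI = 217.
Sub-indices: O₃→67, PM2.5→182, PM10→54, SO₂→217. Overall AQI = max = 217; dominant pollutant is SO₂.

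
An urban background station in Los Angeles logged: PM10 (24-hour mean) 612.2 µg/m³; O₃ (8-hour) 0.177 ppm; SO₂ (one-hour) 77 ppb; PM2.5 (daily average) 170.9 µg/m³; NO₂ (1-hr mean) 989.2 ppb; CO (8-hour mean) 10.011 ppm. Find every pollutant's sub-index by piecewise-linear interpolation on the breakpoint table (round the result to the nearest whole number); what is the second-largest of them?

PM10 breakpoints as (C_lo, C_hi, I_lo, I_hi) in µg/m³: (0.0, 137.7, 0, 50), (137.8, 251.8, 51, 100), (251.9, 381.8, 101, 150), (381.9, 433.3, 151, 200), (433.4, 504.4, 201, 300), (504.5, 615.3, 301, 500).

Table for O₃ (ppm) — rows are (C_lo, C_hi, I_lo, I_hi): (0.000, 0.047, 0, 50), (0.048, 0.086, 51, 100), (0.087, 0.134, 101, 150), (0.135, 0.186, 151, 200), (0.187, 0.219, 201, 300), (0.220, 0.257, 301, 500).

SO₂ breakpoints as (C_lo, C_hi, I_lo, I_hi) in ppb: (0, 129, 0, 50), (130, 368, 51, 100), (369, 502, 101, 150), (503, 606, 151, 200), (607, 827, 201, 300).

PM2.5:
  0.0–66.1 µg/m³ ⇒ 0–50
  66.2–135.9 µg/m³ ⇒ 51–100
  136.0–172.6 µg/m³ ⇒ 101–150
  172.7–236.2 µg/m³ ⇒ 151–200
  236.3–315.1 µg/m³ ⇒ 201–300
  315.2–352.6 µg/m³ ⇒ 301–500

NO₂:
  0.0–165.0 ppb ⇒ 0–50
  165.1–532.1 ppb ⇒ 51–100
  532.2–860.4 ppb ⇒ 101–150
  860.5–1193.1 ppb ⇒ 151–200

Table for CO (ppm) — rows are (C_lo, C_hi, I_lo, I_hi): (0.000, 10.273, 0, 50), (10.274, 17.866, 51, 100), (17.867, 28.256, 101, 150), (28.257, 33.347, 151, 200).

PM10: 612.2 ∈ [504.5, 615.3] ↔ index [301, 500].
301 + (612.2−504.5)·(500−301)/(615.3−504.5) = 301 + 107.7·199/110.8 ≈ 494.43, so AQI = 494.
O₃: 0.177 lies in 0.135–0.186, so I_lo=151, I_hi=200, C_lo=0.135, C_hi=0.186.
(200−151)/(0.186−0.135) × (0.177−0.135) + 151 = 49/0.051 × 0.042 + 151 ≈ 191.35 → 191.
SO₂: row 0–129 (AQI 0–50). (50−0)·(77−0)/(129−0) + 0 = 50·77/129 + 0 ≈ 29.84 → 30.
PM2.5: row 136.0–172.6 (AQI 101–150). (150−101)·(170.9−136.0)/(172.6−136.0) + 101 = 49·34.9/36.6 + 101 ≈ 147.72 → 148.
NO₂: row 860.5–1193.1 (AQI 151–200). (200−151)·(989.2−860.5)/(1193.1−860.5) + 151 = 49·128.7/332.6 + 151 ≈ 169.96 → 170.
CO: 10.011 ∈ [0.000, 10.273] ↔ index [0, 50].
0 + (10.011−0.000)·(50−0)/(10.273−0.000) = 0 + 10.011·50/10.273 ≈ 48.72, so AQI = 49.
Sub-indices: PM10→494, O₃→191, SO₂→30, PM2.5→148, NO₂→170, CO→49. Ranked high→low: 494, 191, 170, 148, 49, 30. Second-highest sub-index = 191.

191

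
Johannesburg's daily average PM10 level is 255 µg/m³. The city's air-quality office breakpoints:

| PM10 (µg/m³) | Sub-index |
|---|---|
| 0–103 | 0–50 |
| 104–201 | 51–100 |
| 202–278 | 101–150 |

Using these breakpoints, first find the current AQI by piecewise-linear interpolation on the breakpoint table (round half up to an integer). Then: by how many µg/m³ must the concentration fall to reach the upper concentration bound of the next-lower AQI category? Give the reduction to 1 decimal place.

PM10: 255 lies in 202–278, so I_lo=101, I_hi=150, C_lo=202, C_hi=278.
(150−101)/(278−202) × (255−202) + 101 = 49/76 × 53 + 101 ≈ 135.17 → 135.
Current AQI 135 is in the Unhealthy for Sensitive Groups range (101–150). The next-lower category tops out at AQI 100, whose upper concentration bound is 201 µg/m³.
Reduction needed = 255 − 201 = 54.0 µg/m³.

54.0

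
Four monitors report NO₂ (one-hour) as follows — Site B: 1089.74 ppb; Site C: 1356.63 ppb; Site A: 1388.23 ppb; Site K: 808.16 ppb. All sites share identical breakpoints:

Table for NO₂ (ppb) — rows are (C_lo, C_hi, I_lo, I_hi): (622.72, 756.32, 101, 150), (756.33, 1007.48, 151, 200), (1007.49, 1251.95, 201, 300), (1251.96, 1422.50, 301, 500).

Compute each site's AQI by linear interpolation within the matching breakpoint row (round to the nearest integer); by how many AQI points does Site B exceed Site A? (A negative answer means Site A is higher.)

-226

Site B: 1089.74 ∈ [1007.49, 1251.95] ↔ index [201, 300].
201 + (1089.74−1007.49)·(300−201)/(1251.95−1007.49) = 201 + 82.25·99/244.46 ≈ 234.31, so AQI = 234.
Site C 1356.63: bracket 1251.96–1422.50 → index 301–500; slope 199/170.54, offset 104.67.
AQI = 301 + 199/170.54·104.67 ≈ 423.14 ⇒ 423.
Site A: 1388.23 ∈ [1251.96, 1422.50] ↔ index [301, 500].
301 + (1388.23−1251.96)·(500−301)/(1422.50−1251.96) = 301 + 136.27·199/170.54 ≈ 460.01, so AQI = 460.
Site K: row 756.33–1007.48 (AQI 151–200). (200−151)·(808.16−756.33)/(1007.48−756.33) + 151 = 49·51.83/251.15 + 151 ≈ 161.11 → 161.
AQIs: Site B=234, Site C=423, Site A=460, Site K=161. Site B (234) − Site A (460) = -226.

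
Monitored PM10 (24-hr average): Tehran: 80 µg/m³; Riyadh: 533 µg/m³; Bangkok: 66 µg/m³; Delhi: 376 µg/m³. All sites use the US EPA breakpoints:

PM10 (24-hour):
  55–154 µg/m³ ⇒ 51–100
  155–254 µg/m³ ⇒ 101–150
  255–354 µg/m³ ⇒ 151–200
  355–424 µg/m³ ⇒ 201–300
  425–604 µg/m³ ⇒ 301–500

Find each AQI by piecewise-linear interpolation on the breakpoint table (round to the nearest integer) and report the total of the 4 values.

Tehran: row 55–154 (AQI 51–100). (100−51)·(80−55)/(154−55) + 51 = 49·25/99 + 51 ≈ 63.37 → 63.
Riyadh: row 425–604 (AQI 301–500). (500−301)·(533−425)/(604−425) + 301 = 199·108/179 + 301 ≈ 421.07 → 421.
Bangkok: 66 ∈ [55, 154] ↔ index [51, 100].
51 + (66−55)·(100−51)/(154−55) = 51 + 11·49/99 ≈ 56.44, so AQI = 56.
Delhi: 376 ∈ [355, 424] ↔ index [201, 300].
201 + (376−355)·(300−201)/(424−355) = 201 + 21·99/69 ≈ 231.13, so AQI = 231.
AQIs: Tehran=63, Riyadh=421, Bangkok=56, Delhi=231. Sum = 63 + 421 + 56 + 231 = 771.

771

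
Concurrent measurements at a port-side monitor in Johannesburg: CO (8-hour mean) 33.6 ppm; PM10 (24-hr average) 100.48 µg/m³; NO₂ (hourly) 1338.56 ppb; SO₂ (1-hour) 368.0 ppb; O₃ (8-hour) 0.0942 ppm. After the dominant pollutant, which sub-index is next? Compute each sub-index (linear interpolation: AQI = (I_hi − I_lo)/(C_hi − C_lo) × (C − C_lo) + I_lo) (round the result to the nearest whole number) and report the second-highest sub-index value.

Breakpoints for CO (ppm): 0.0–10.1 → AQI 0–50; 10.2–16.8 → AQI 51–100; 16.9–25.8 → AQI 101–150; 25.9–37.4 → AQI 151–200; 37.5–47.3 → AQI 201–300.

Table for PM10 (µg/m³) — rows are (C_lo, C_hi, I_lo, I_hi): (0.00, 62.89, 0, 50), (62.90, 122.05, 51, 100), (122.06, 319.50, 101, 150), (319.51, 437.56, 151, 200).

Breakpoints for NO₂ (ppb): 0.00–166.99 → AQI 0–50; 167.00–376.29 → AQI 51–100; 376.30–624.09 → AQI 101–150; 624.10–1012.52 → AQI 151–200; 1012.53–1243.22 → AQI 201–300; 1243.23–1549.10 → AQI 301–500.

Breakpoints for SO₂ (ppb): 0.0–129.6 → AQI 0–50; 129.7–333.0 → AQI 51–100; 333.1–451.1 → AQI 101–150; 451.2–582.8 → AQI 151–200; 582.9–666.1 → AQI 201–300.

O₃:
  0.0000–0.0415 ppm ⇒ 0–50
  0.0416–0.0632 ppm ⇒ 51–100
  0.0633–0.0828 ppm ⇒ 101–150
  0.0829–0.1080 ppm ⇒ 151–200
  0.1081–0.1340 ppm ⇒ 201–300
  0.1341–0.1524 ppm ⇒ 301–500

CO: 33.6 lies in 25.9–37.4, so I_lo=151, I_hi=200, C_lo=25.9, C_hi=37.4.
(200−151)/(37.4−25.9) × (33.6−25.9) + 151 = 49/11.5 × 7.7 + 151 ≈ 183.81 → 184.
PM10 100.48: bracket 62.90–122.05 → index 51–100; slope 49/59.15, offset 37.58.
AQI = 51 + 49/59.15·37.58 ≈ 82.13 ⇒ 82.
NO₂: row 1243.23–1549.10 (AQI 301–500). (500−301)·(1338.56−1243.23)/(1549.10−1243.23) + 301 = 199·95.33/305.87 + 301 ≈ 363.02 → 363.
SO₂: 368.0 lies in 333.1–451.1, so I_lo=101, I_hi=150, C_lo=333.1, C_hi=451.1.
(150−101)/(451.1−333.1) × (368.0−333.1) + 101 = 49/118.0 × 34.9 + 101 ≈ 115.49 → 115.
O₃: 0.0942 lies in 0.0829–0.1080, so I_lo=151, I_hi=200, C_lo=0.0829, C_hi=0.1080.
(200−151)/(0.1080−0.0829) × (0.0942−0.0829) + 151 = 49/0.0251 × 0.0113 + 151 ≈ 173.06 → 173.
Sub-indices: CO→184, PM10→82, NO₂→363, SO₂→115, O₃→173. Ranked high→low: 363, 184, 173, 115, 82. Second-highest sub-index = 184.

184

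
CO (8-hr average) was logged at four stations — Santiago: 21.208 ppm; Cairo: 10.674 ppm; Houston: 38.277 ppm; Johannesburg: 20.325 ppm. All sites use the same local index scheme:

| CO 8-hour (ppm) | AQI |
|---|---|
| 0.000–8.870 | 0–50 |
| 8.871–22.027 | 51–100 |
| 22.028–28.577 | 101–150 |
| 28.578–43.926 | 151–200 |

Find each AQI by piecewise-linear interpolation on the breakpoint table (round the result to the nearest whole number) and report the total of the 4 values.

431

Santiago: 21.208 lies in 8.871–22.027, so I_lo=51, I_hi=100, C_lo=8.871, C_hi=22.027.
(100−51)/(22.027−8.871) × (21.208−8.871) + 51 = 49/13.156 × 12.337 + 51 ≈ 96.95 → 97.
Cairo: row 8.871–22.027 (AQI 51–100). (100−51)·(10.674−8.871)/(22.027−8.871) + 51 = 49·1.803/13.156 + 51 ≈ 57.72 → 58.
Houston: 38.277 lies in 28.578–43.926, so I_lo=151, I_hi=200, C_lo=28.578, C_hi=43.926.
(200−151)/(43.926−28.578) × (38.277−28.578) + 151 = 49/15.348 × 9.699 + 151 ≈ 181.97 → 182.
Johannesburg: 20.325 ∈ [8.871, 22.027] ↔ index [51, 100].
51 + (20.325−8.871)·(100−51)/(22.027−8.871) = 51 + 11.454·49/13.156 ≈ 93.66, so AQI = 94.
AQIs: Santiago=97, Cairo=58, Houston=182, Johannesburg=94. Sum = 97 + 58 + 182 + 94 = 431.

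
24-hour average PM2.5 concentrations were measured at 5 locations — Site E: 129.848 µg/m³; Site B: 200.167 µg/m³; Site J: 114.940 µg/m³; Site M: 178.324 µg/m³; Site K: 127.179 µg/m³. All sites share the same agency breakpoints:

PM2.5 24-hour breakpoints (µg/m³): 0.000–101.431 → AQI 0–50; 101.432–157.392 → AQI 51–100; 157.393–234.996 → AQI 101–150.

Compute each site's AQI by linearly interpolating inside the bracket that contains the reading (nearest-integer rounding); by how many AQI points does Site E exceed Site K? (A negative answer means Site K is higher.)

Site E 129.848: bracket 101.432–157.392 → index 51–100; slope 49/55.960, offset 28.416.
AQI = 51 + 49/55.960·28.416 ≈ 75.88 ⇒ 76.
Site B: 200.167 ∈ [157.393, 234.996] ↔ index [101, 150].
101 + (200.167−157.393)·(150−101)/(234.996−157.393) = 101 + 42.774·49/77.603 ≈ 128.01, so AQI = 128.
Site J: 114.940 lies in 101.432–157.392, so I_lo=51, I_hi=100, C_lo=101.432, C_hi=157.392.
(100−51)/(157.392−101.432) × (114.940−101.432) + 51 = 49/55.960 × 13.508 + 51 ≈ 62.83 → 63.
Site M: 178.324 lies in 157.393–234.996, so I_lo=101, I_hi=150, C_lo=157.393, C_hi=234.996.
(150−101)/(234.996−157.393) × (178.324−157.393) + 101 = 49/77.603 × 20.931 + 101 ≈ 114.22 → 114.
Site K: 127.179 lies in 101.432–157.392, so I_lo=51, I_hi=100, C_lo=101.432, C_hi=157.392.
(100−51)/(157.392−101.432) × (127.179−101.432) + 51 = 49/55.960 × 25.747 + 51 ≈ 73.54 → 74.
AQIs: Site E=76, Site B=128, Site J=63, Site M=114, Site K=74. Site E (76) − Site K (74) = 2.

2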